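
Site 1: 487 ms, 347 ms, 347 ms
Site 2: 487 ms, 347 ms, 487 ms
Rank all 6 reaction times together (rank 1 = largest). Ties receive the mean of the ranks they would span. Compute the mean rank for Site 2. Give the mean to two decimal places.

3.00

Sorted (descending): 487, 487, 487, 347, 347, 347
The 3 values of 487 occupy positions 1–3 → average rank 2.
The 3 values of 347 occupy positions 4–6 → average rank 5.
Site 2 values → pooled ranks: 487→2, 347→5, 487→2
Mean rank = (2 + 5 + 2) / 3 = 3.00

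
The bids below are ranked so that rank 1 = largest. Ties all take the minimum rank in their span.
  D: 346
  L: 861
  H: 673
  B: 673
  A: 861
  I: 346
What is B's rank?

Sorted (descending): 861, 861, 673, 673, 346, 346
The 2 values of 861 occupy positions 1–2 → each gets rank 1.
The 2 values of 673 occupy positions 3–4 → each gets rank 3.
The 2 values of 346 occupy positions 5–6 → each gets rank 5.
B has value 673 → rank 3.

3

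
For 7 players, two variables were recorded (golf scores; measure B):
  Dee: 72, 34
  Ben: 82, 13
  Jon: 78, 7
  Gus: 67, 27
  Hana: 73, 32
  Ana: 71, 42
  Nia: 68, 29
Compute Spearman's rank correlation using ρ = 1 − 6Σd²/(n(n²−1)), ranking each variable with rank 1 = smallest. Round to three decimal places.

-0.393

Ranks of variable 1: 4, 7, 6, 1, 5, 3, 2
Ranks of variable 2: 6, 2, 1, 3, 5, 7, 4
d = r₁ − r₂: -2, 5, 5, -2, 0, -4, -2
d²: 4, 25, 25, 4, 0, 16, 4; Σd² = 78
ρ = 1 − 6·78/(7·48) = 1 − 468/336 = -0.393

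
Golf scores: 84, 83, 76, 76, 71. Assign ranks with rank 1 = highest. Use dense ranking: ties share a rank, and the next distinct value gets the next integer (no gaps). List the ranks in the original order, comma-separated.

Sorted (descending): 84, 83, 76, 76, 71
The 2 values of 76 share dense rank 3.
Remaining distinct values take the next consecutive integers.

1, 2, 3, 3, 4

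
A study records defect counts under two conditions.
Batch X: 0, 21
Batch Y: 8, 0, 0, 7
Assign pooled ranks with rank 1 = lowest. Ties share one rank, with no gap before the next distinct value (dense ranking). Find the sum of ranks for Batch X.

Sorted (ascending): 0, 0, 0, 7, 8, 21
The 3 values of 0 share dense rank 1.
Remaining distinct values take the next consecutive integers.
Batch X values → pooled ranks: 0→1, 21→4
Rank sum = 1 + 4 = 5

5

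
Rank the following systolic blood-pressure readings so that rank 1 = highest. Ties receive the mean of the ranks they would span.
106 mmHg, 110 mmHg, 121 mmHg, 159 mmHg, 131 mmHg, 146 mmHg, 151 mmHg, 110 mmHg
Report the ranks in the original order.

8, 6.5, 5, 1, 4, 3, 2, 6.5

Sorted (descending): 159, 151, 146, 131, 121, 110, 110, 106
The 2 values of 110 occupy positions 6–7 → average rank (6+7)/2 = 6.5.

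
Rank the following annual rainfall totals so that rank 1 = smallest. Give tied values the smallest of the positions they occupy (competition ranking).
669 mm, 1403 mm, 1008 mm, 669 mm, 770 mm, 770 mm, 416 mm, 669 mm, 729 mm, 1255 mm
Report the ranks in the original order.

2, 10, 8, 2, 6, 6, 1, 2, 5, 9

Sorted (ascending): 416, 669, 669, 669, 729, 770, 770, 1008, 1255, 1403
The 3 values of 669 occupy positions 2–4 → each gets rank 2.
The 2 values of 770 occupy positions 6–7 → each gets rank 6.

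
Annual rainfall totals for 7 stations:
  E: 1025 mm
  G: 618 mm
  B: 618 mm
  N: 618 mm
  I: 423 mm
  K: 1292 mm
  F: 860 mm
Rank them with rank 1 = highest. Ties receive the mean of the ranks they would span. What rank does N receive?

Sorted (descending): 1292, 1025, 860, 618, 618, 618, 423
The 3 values of 618 occupy positions 4–6 → average rank 5.
N has value 618 mm → rank 5.

5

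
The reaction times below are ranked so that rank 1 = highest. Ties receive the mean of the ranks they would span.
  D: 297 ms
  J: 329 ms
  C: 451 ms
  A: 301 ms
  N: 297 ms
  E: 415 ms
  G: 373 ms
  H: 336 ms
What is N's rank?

7.5

Sorted (descending): 451, 415, 373, 336, 329, 301, 297, 297
The 2 values of 297 occupy positions 7–8 → average rank (7+8)/2 = 7.5.
N has value 297 ms → rank 7.5.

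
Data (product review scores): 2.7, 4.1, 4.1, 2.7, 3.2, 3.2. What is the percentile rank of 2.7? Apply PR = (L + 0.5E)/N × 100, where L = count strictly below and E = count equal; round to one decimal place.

16.7

N = 6.
Strictly below 2.7: 0. Equal to 2.7: 2.
PR = (0 + 0.5·2)/6 × 100 = 16.7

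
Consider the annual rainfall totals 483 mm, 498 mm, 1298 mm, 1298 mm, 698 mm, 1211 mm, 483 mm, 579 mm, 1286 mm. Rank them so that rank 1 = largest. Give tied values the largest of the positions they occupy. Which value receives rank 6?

Sorted (descending): 1298, 1298, 1286, 1211, 698, 579, 498, 483, 483
The 2 values of 1298 occupy positions 1–2 → each gets rank 2.
The 2 values of 483 occupy positions 8–9 → each gets rank 9.
Rank 6 → value 579.

579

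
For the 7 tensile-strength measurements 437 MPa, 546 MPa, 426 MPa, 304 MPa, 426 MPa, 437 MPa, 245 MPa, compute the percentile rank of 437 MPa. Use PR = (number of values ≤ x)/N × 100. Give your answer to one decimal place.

N = 7.
Strictly below 437: 4. Equal to 437: 2.
PR = 6/7 × 100 = 85.7

85.7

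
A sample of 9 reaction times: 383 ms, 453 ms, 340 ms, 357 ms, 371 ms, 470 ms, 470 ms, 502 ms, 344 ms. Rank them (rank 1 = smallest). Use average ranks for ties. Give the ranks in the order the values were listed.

5, 6, 1, 3, 4, 7.5, 7.5, 9, 2

Sorted (ascending): 340, 344, 357, 371, 383, 453, 470, 470, 502
The 2 values of 470 occupy positions 7–8 → average rank (7+8)/2 = 7.5.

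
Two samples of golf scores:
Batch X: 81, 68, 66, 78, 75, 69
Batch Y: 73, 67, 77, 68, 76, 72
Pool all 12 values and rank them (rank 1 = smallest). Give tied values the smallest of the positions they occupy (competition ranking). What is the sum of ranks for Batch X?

40

Sorted (ascending): 66, 67, 68, 68, 69, 72, 73, 75, 76, 77, 78, 81
The 2 values of 68 occupy positions 3–4 → each gets rank 3.
Batch X values → pooled ranks: 81→12, 68→3, 66→1, 78→11, 75→8, 69→5
Rank sum = 12 + 3 + 1 + 11 + 8 + 5 = 40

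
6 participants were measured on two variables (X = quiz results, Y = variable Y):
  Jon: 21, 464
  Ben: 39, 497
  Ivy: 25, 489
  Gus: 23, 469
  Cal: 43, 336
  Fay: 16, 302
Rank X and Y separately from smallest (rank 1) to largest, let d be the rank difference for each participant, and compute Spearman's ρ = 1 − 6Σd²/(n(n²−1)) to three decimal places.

Ranks of variable 1: 2, 5, 4, 3, 6, 1
Ranks of variable 2: 3, 6, 5, 4, 2, 1
d = r₁ − r₂: -1, -1, -1, -1, 4, 0
d²: 1, 1, 1, 1, 16, 0; Σd² = 20
ρ = 1 − 6·20/(6·35) = 1 − 120/210 = 0.429

0.429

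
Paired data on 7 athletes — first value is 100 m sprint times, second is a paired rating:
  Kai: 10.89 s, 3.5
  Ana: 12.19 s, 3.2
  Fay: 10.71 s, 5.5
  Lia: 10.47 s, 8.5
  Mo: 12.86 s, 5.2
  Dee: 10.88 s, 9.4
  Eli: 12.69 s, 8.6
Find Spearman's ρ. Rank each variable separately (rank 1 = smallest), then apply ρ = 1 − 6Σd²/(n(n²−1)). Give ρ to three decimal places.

Ranks of variable 1: 4, 5, 2, 1, 7, 3, 6
Ranks of variable 2: 2, 1, 4, 5, 3, 7, 6
d = r₁ − r₂: 2, 4, -2, -4, 4, -4, 0
d²: 4, 16, 4, 16, 16, 16, 0; Σd² = 72
ρ = 1 − 6·72/(7·48) = 1 − 432/336 = -0.286

-0.286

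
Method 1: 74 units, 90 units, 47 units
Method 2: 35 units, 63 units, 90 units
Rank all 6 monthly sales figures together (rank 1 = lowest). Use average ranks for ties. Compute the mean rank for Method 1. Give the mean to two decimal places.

3.83

Sorted (ascending): 35, 47, 63, 74, 90, 90
The 2 values of 90 occupy positions 5–6 → average rank (5+6)/2 = 5.5.
Method 1 values → pooled ranks: 74→4, 90→5.5, 47→2
Mean rank = (4 + 5.5 + 2) / 3 = 3.83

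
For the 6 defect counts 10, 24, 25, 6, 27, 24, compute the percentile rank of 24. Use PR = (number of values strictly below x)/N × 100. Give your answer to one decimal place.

N = 6.
Strictly below 24: 2. Equal to 24: 2.
PR = 2/6 × 100 = 33.3

33.3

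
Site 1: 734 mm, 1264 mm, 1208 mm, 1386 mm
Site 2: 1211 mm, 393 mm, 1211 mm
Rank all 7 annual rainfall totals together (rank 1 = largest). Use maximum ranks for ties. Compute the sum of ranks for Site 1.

Sorted (descending): 1386, 1264, 1211, 1211, 1208, 734, 393
The 2 values of 1211 occupy positions 3–4 → each gets rank 4.
Site 1 values → pooled ranks: 734→6, 1264→2, 1208→5, 1386→1
Rank sum = 6 + 2 + 5 + 1 = 14

14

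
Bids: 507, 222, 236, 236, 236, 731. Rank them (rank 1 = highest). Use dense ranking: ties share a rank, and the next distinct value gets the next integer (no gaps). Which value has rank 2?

Sorted (descending): 731, 507, 236, 236, 236, 222
The 3 values of 236 share dense rank 3.
Remaining distinct values take the next consecutive integers.
Rank 2 → value 507.

507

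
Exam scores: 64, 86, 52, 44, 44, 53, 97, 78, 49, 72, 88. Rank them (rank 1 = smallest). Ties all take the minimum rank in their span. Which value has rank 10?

Sorted (ascending): 44, 44, 49, 52, 53, 64, 72, 78, 86, 88, 97
The 2 values of 44 occupy positions 1–2 → each gets rank 1.
Rank 10 → value 88.

88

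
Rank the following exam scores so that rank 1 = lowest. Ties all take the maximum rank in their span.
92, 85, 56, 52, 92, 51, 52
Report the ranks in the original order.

Sorted (ascending): 51, 52, 52, 56, 85, 92, 92
The 2 values of 52 occupy positions 2–3 → each gets rank 3.
The 2 values of 92 occupy positions 6–7 → each gets rank 7.

7, 5, 4, 3, 7, 1, 3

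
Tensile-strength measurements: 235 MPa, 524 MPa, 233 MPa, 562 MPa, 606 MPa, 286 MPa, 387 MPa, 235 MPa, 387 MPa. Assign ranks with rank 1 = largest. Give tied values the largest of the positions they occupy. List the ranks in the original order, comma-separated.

8, 3, 9, 2, 1, 6, 5, 8, 5

Sorted (descending): 606, 562, 524, 387, 387, 286, 235, 235, 233
The 2 values of 387 occupy positions 4–5 → each gets rank 5.
The 2 values of 235 occupy positions 7–8 → each gets rank 8.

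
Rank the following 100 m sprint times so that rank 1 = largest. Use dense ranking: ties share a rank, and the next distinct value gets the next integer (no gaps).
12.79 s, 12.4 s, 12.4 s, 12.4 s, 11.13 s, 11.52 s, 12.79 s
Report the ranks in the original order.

1, 2, 2, 2, 4, 3, 1

Sorted (descending): 12.79, 12.79, 12.4, 12.4, 12.4, 11.52, 11.13
The 2 values of 12.79 share dense rank 1.
The 3 values of 12.4 share dense rank 2.
Remaining distinct values take the next consecutive integers.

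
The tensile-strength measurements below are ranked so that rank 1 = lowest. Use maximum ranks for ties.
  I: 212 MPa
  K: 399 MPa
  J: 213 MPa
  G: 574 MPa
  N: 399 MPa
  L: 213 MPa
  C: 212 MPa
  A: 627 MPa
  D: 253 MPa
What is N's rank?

Sorted (ascending): 212, 212, 213, 213, 253, 399, 399, 574, 627
The 2 values of 212 occupy positions 1–2 → each gets rank 2.
The 2 values of 213 occupy positions 3–4 → each gets rank 4.
The 2 values of 399 occupy positions 6–7 → each gets rank 7.
N has value 399 MPa → rank 7.

7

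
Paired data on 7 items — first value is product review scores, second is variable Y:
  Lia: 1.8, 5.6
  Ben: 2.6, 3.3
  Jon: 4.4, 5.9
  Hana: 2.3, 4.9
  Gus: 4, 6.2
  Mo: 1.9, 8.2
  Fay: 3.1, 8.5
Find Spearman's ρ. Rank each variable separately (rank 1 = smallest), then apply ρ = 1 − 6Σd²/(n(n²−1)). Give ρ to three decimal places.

0.214

Ranks of variable 1: 1, 4, 7, 3, 6, 2, 5
Ranks of variable 2: 3, 1, 4, 2, 5, 6, 7
d = r₁ − r₂: -2, 3, 3, 1, 1, -4, -2
d²: 4, 9, 9, 1, 1, 16, 4; Σd² = 44
ρ = 1 − 6·44/(7·48) = 1 − 264/336 = 0.214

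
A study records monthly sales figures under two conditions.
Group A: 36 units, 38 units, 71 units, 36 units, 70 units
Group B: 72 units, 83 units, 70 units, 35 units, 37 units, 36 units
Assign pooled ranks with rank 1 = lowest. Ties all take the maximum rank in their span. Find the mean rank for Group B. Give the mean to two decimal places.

6.50

Sorted (ascending): 35, 36, 36, 36, 37, 38, 70, 70, 71, 72, 83
The 3 values of 36 occupy positions 2–4 → each gets rank 4.
The 2 values of 70 occupy positions 7–8 → each gets rank 8.
Group B values → pooled ranks: 72→10, 83→11, 70→8, 35→1, 37→5, 36→4
Mean rank = (10 + 11 + 8 + 1 + 5 + 4) / 6 = 6.50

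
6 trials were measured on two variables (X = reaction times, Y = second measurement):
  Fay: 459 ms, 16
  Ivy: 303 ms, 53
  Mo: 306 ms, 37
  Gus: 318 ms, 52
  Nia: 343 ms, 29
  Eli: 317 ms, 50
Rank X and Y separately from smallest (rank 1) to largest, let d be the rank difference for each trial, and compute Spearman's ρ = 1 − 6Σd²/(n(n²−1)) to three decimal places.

-0.771

Ranks of variable 1: 6, 1, 2, 4, 5, 3
Ranks of variable 2: 1, 6, 3, 5, 2, 4
d = r₁ − r₂: 5, -5, -1, -1, 3, -1
d²: 25, 25, 1, 1, 9, 1; Σd² = 62
ρ = 1 − 6·62/(6·35) = 1 − 372/210 = -0.771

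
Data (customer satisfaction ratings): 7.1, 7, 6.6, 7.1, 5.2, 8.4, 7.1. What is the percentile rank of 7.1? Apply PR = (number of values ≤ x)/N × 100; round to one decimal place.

85.7

N = 7.
Strictly below 7.1: 3. Equal to 7.1: 3.
PR = 6/7 × 100 = 85.7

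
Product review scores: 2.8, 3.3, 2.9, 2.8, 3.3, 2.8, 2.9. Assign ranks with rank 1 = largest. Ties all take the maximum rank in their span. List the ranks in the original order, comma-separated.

Sorted (descending): 3.3, 3.3, 2.9, 2.9, 2.8, 2.8, 2.8
The 2 values of 3.3 occupy positions 1–2 → each gets rank 2.
The 2 values of 2.9 occupy positions 3–4 → each gets rank 4.
The 3 values of 2.8 occupy positions 5–7 → each gets rank 7.

7, 2, 4, 7, 2, 7, 4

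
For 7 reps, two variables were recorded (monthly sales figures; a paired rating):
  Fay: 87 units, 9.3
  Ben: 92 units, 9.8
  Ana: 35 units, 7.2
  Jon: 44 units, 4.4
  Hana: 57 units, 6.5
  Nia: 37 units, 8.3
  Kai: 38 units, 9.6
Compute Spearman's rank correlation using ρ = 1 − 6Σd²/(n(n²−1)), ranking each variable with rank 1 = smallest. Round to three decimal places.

Ranks of variable 1: 6, 7, 1, 4, 5, 2, 3
Ranks of variable 2: 5, 7, 3, 1, 2, 4, 6
d = r₁ − r₂: 1, 0, -2, 3, 3, -2, -3
d²: 1, 0, 4, 9, 9, 4, 9; Σd² = 36
ρ = 1 − 6·36/(7·48) = 1 − 216/336 = 0.357

0.357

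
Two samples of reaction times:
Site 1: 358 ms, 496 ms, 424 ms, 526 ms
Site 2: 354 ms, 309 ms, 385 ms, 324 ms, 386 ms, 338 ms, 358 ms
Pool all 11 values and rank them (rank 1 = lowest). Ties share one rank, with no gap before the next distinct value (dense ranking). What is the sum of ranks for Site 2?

28

Sorted (ascending): 309, 324, 338, 354, 358, 358, 385, 386, 424, 496, 526
The 2 values of 358 share dense rank 5.
Remaining distinct values take the next consecutive integers.
Site 2 values → pooled ranks: 354→4, 309→1, 385→6, 324→2, 386→7, 338→3, 358→5
Rank sum = 4 + 1 + 6 + 2 + 7 + 3 + 5 = 28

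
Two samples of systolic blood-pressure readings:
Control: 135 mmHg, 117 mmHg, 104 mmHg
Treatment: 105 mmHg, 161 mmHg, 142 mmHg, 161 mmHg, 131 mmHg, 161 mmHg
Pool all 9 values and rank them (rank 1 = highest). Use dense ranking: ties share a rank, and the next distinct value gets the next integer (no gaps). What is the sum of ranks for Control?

15

Sorted (descending): 161, 161, 161, 142, 135, 131, 117, 105, 104
The 3 values of 161 share dense rank 1.
Remaining distinct values take the next consecutive integers.
Control values → pooled ranks: 135→3, 117→5, 104→7
Rank sum = 3 + 5 + 7 = 15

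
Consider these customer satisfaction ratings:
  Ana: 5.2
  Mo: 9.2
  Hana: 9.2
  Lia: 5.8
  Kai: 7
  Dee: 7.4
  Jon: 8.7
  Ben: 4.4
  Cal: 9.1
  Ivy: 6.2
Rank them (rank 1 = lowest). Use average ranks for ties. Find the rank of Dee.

Sorted (ascending): 4.4, 5.2, 5.8, 6.2, 7, 7.4, 8.7, 9.1, 9.2, 9.2
The 2 values of 9.2 occupy positions 9–10 → average rank (9+10)/2 = 9.5.
Dee has value 7.4 → rank 6.

6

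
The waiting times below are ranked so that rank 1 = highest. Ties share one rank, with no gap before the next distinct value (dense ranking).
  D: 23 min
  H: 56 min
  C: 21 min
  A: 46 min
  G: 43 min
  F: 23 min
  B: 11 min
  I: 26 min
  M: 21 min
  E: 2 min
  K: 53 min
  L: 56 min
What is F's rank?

6

Sorted (descending): 56, 56, 53, 46, 43, 26, 23, 23, 21, 21, 11, 2
The 2 values of 56 share dense rank 1.
The 2 values of 23 share dense rank 6.
The 2 values of 21 share dense rank 7.
Remaining distinct values take the next consecutive integers.
F has value 23 min → rank 6.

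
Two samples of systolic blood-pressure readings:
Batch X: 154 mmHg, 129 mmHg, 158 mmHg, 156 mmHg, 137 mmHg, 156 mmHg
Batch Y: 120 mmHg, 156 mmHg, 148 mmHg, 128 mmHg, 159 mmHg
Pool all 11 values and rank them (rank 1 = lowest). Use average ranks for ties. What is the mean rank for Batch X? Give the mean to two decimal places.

6.50

Sorted (ascending): 120, 128, 129, 137, 148, 154, 156, 156, 156, 158, 159
The 3 values of 156 occupy positions 7–9 → average rank 8.
Batch X values → pooled ranks: 154→6, 129→3, 158→10, 156→8, 137→4, 156→8
Mean rank = (6 + 3 + 10 + 8 + 4 + 8) / 6 = 6.50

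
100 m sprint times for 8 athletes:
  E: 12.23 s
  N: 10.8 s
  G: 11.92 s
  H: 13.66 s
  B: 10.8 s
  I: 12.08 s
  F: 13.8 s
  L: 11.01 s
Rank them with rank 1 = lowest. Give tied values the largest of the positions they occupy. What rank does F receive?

8

Sorted (ascending): 10.8, 10.8, 11.01, 11.92, 12.08, 12.23, 13.66, 13.8
The 2 values of 10.8 occupy positions 1–2 → each gets rank 2.
F has value 13.8 s → rank 8.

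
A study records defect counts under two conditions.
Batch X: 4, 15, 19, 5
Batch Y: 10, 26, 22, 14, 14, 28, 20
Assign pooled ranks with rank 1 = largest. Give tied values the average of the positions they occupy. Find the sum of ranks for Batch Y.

34

Sorted (descending): 28, 26, 22, 20, 19, 15, 14, 14, 10, 5, 4
The 2 values of 14 occupy positions 7–8 → average rank (7+8)/2 = 7.5.
Batch Y values → pooled ranks: 10→9, 26→2, 22→3, 14→7.5, 14→7.5, 28→1, 20→4
Rank sum = 9 + 2 + 3 + 7.5 + 7.5 + 1 + 4 = 34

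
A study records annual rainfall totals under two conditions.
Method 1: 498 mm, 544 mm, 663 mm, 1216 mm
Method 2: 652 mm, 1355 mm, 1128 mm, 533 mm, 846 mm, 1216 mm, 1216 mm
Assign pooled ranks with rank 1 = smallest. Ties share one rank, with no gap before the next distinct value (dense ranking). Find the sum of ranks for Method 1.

17

Sorted (ascending): 498, 533, 544, 652, 663, 846, 1128, 1216, 1216, 1216, 1355
The 3 values of 1216 share dense rank 8.
Remaining distinct values take the next consecutive integers.
Method 1 values → pooled ranks: 498→1, 544→3, 663→5, 1216→8
Rank sum = 1 + 3 + 5 + 8 = 17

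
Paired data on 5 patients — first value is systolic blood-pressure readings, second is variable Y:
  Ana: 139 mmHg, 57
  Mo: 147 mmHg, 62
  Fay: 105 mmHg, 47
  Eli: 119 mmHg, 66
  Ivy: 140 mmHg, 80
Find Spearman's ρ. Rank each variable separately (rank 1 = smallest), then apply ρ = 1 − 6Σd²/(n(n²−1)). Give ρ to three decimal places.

Ranks of variable 1: 3, 5, 1, 2, 4
Ranks of variable 2: 2, 3, 1, 4, 5
d = r₁ − r₂: 1, 2, 0, -2, -1
d²: 1, 4, 0, 4, 1; Σd² = 10
ρ = 1 − 6·10/(5·24) = 1 − 60/120 = 0.500

0.500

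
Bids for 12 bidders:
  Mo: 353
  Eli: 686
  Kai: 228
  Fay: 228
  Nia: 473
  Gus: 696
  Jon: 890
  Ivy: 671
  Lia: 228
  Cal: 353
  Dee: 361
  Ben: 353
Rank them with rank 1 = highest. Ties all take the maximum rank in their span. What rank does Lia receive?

Sorted (descending): 890, 696, 686, 671, 473, 361, 353, 353, 353, 228, 228, 228
The 3 values of 353 occupy positions 7–9 → each gets rank 9.
The 3 values of 228 occupy positions 10–12 → each gets rank 12.
Lia has value 228 → rank 12.

12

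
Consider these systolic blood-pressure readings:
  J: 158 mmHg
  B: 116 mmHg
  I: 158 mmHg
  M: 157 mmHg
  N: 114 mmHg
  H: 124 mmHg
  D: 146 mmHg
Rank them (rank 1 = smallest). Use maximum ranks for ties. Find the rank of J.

Sorted (ascending): 114, 116, 124, 146, 157, 158, 158
The 2 values of 158 occupy positions 6–7 → each gets rank 7.
J has value 158 mmHg → rank 7.

7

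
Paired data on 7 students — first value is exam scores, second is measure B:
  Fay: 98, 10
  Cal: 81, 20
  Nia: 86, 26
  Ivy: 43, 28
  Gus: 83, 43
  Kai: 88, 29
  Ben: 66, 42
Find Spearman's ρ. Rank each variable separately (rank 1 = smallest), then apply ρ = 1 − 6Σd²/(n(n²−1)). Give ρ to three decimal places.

-0.357

Ranks of variable 1: 7, 3, 5, 1, 4, 6, 2
Ranks of variable 2: 1, 2, 3, 4, 7, 5, 6
d = r₁ − r₂: 6, 1, 2, -3, -3, 1, -4
d²: 36, 1, 4, 9, 9, 1, 16; Σd² = 76
ρ = 1 − 6·76/(7·48) = 1 − 456/336 = -0.357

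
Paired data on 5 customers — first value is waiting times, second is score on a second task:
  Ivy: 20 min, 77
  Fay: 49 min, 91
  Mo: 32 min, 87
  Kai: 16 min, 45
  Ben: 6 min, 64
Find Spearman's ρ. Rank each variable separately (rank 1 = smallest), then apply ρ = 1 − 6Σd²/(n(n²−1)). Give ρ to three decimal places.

0.900

Ranks of variable 1: 3, 5, 4, 2, 1
Ranks of variable 2: 3, 5, 4, 1, 2
d = r₁ − r₂: 0, 0, 0, 1, -1
d²: 0, 0, 0, 1, 1; Σd² = 2
ρ = 1 − 6·2/(5·24) = 1 − 12/120 = 0.900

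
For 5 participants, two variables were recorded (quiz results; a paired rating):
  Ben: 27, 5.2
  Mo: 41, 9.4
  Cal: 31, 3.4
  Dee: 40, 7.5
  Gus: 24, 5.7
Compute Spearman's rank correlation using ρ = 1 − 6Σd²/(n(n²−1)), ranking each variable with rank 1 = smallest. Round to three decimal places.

0.600

Ranks of variable 1: 2, 5, 3, 4, 1
Ranks of variable 2: 2, 5, 1, 4, 3
d = r₁ − r₂: 0, 0, 2, 0, -2
d²: 0, 0, 4, 0, 4; Σd² = 8
ρ = 1 − 6·8/(5·24) = 1 − 48/120 = 0.600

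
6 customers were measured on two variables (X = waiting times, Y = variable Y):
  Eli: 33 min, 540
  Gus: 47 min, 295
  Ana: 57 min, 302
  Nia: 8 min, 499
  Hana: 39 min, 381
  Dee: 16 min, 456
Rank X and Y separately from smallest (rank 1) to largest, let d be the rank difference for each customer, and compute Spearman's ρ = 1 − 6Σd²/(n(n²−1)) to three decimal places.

Ranks of variable 1: 3, 5, 6, 1, 4, 2
Ranks of variable 2: 6, 1, 2, 5, 3, 4
d = r₁ − r₂: -3, 4, 4, -4, 1, -2
d²: 9, 16, 16, 16, 1, 4; Σd² = 62
ρ = 1 − 6·62/(6·35) = 1 − 372/210 = -0.771

-0.771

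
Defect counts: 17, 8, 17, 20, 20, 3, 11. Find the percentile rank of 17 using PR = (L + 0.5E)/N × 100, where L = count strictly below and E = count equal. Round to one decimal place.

N = 7.
Strictly below 17: 3. Equal to 17: 2.
PR = (3 + 0.5·2)/7 × 100 = 57.1

57.1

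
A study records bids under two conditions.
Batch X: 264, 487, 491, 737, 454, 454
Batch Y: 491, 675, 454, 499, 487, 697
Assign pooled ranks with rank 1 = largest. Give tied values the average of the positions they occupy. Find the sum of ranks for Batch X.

46

Sorted (descending): 737, 697, 675, 499, 491, 491, 487, 487, 454, 454, 454, 264
The 2 values of 491 occupy positions 5–6 → average rank (5+6)/2 = 5.5.
The 2 values of 487 occupy positions 7–8 → average rank (7+8)/2 = 7.5.
The 3 values of 454 occupy positions 9–11 → average rank 10.
Batch X values → pooled ranks: 264→12, 487→7.5, 491→5.5, 737→1, 454→10, 454→10
Rank sum = 12 + 7.5 + 5.5 + 1 + 10 + 10 = 46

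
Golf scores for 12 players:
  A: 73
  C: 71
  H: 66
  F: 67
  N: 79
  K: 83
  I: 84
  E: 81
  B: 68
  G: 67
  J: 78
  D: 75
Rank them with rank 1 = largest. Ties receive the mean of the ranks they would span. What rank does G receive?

10.5

Sorted (descending): 84, 83, 81, 79, 78, 75, 73, 71, 68, 67, 67, 66
The 2 values of 67 occupy positions 10–11 → average rank (10+11)/2 = 10.5.
G has value 67 → rank 10.5.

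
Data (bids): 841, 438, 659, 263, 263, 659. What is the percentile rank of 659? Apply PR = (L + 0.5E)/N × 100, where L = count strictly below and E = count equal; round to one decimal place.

N = 6.
Strictly below 659: 3. Equal to 659: 2.
PR = (3 + 0.5·2)/6 × 100 = 66.7

66.7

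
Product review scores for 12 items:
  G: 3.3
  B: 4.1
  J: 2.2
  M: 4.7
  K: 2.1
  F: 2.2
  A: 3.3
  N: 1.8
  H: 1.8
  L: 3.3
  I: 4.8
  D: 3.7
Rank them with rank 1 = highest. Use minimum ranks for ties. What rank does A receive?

5

Sorted (descending): 4.8, 4.7, 4.1, 3.7, 3.3, 3.3, 3.3, 2.2, 2.2, 2.1, 1.8, 1.8
The 3 values of 3.3 occupy positions 5–7 → each gets rank 5.
The 2 values of 2.2 occupy positions 8–9 → each gets rank 8.
The 2 values of 1.8 occupy positions 11–12 → each gets rank 11.
A has value 3.3 → rank 5.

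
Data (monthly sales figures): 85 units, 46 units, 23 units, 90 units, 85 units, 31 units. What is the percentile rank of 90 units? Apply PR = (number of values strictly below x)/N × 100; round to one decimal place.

83.3

N = 6.
Strictly below 90: 5. Equal to 90: 1.
PR = 5/6 × 100 = 83.3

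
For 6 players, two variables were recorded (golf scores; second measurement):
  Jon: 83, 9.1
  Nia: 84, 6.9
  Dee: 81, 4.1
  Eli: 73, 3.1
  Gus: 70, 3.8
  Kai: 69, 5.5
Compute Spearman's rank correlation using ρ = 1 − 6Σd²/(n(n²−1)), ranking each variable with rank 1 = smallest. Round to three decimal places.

Ranks of variable 1: 5, 6, 4, 3, 2, 1
Ranks of variable 2: 6, 5, 3, 1, 2, 4
d = r₁ − r₂: -1, 1, 1, 2, 0, -3
d²: 1, 1, 1, 4, 0, 9; Σd² = 16
ρ = 1 − 6·16/(6·35) = 1 − 96/210 = 0.543

0.543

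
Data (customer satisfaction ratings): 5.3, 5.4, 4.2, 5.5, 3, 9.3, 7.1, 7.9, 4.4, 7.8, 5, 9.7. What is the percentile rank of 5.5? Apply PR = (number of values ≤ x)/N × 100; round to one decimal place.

58.3

N = 12.
Strictly below 5.5: 6. Equal to 5.5: 1.
PR = 7/12 × 100 = 58.3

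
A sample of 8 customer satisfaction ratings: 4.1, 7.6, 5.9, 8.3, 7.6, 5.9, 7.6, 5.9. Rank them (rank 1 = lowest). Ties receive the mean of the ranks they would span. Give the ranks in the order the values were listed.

Sorted (ascending): 4.1, 5.9, 5.9, 5.9, 7.6, 7.6, 7.6, 8.3
The 3 values of 5.9 occupy positions 2–4 → average rank 3.
The 3 values of 7.6 occupy positions 5–7 → average rank 6.

1, 6, 3, 8, 6, 3, 6, 3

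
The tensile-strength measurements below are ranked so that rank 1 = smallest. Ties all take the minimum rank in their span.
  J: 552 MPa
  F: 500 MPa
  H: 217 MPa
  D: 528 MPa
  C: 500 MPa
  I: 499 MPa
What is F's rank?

3

Sorted (ascending): 217, 499, 500, 500, 528, 552
The 2 values of 500 occupy positions 3–4 → each gets rank 3.
F has value 500 MPa → rank 3.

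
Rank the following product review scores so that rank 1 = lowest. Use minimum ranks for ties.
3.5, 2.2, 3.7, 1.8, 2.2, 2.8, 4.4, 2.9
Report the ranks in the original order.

Sorted (ascending): 1.8, 2.2, 2.2, 2.8, 2.9, 3.5, 3.7, 4.4
The 2 values of 2.2 occupy positions 2–3 → each gets rank 2.

6, 2, 7, 1, 2, 4, 8, 5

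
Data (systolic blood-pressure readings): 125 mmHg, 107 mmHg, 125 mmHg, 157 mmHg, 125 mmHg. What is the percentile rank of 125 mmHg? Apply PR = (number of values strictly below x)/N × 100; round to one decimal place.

20.0

N = 5.
Strictly below 125: 1. Equal to 125: 3.
PR = 1/5 × 100 = 20.0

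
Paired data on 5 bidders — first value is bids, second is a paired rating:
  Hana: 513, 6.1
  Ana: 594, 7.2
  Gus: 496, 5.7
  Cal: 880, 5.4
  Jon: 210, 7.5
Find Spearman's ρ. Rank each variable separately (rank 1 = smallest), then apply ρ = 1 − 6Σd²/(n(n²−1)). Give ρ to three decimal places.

Ranks of variable 1: 3, 4, 2, 5, 1
Ranks of variable 2: 3, 4, 2, 1, 5
d = r₁ − r₂: 0, 0, 0, 4, -4
d²: 0, 0, 0, 16, 16; Σd² = 32
ρ = 1 − 6·32/(5·24) = 1 − 192/120 = -0.600

-0.600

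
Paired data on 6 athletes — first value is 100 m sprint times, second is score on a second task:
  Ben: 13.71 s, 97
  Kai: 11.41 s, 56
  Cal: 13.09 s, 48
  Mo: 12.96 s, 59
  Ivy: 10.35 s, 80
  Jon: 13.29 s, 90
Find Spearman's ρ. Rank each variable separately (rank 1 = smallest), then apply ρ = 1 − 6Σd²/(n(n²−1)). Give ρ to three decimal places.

0.486

Ranks of variable 1: 6, 2, 4, 3, 1, 5
Ranks of variable 2: 6, 2, 1, 3, 4, 5
d = r₁ − r₂: 0, 0, 3, 0, -3, 0
d²: 0, 0, 9, 0, 9, 0; Σd² = 18
ρ = 1 − 6·18/(6·35) = 1 − 108/210 = 0.486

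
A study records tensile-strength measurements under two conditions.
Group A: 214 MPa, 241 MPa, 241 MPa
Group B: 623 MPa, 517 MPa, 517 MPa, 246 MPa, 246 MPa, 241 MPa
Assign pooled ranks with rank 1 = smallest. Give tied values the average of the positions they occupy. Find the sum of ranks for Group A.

Sorted (ascending): 214, 241, 241, 241, 246, 246, 517, 517, 623
The 3 values of 241 occupy positions 2–4 → average rank 3.
The 2 values of 246 occupy positions 5–6 → average rank (5+6)/2 = 5.5.
The 2 values of 517 occupy positions 7–8 → average rank (7+8)/2 = 7.5.
Group A values → pooled ranks: 214→1, 241→3, 241→3
Rank sum = 1 + 3 + 3 = 7

7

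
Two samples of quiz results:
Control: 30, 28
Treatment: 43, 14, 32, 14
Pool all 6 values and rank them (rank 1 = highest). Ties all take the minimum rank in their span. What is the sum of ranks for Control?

Sorted (descending): 43, 32, 30, 28, 14, 14
The 2 values of 14 occupy positions 5–6 → each gets rank 5.
Control values → pooled ranks: 30→3, 28→4
Rank sum = 3 + 4 = 7

7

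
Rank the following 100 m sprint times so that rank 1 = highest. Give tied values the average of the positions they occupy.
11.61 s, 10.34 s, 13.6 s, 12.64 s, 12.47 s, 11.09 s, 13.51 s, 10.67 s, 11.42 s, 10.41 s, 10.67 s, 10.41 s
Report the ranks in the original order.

Sorted (descending): 13.6, 13.51, 12.64, 12.47, 11.61, 11.42, 11.09, 10.67, 10.67, 10.41, 10.41, 10.34
The 2 values of 10.67 occupy positions 8–9 → average rank (8+9)/2 = 8.5.
The 2 values of 10.41 occupy positions 10–11 → average rank (10+11)/2 = 10.5.

5, 12, 1, 3, 4, 7, 2, 8.5, 6, 10.5, 8.5, 10.5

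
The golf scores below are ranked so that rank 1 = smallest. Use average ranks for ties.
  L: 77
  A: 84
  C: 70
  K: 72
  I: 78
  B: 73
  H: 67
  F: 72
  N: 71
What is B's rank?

Sorted (ascending): 67, 70, 71, 72, 72, 73, 77, 78, 84
The 2 values of 72 occupy positions 4–5 → average rank (4+5)/2 = 4.5.
B has value 73 → rank 6.

6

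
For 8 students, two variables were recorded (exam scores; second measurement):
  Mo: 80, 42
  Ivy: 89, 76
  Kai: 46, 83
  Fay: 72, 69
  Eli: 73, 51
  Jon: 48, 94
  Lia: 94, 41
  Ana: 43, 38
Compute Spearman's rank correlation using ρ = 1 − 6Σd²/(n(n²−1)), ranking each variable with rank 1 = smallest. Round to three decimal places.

Ranks of variable 1: 6, 7, 2, 4, 5, 3, 8, 1
Ranks of variable 2: 3, 6, 7, 5, 4, 8, 2, 1
d = r₁ − r₂: 3, 1, -5, -1, 1, -5, 6, 0
d²: 9, 1, 25, 1, 1, 25, 36, 0; Σd² = 98
ρ = 1 − 6·98/(8·63) = 1 − 588/504 = -0.167

-0.167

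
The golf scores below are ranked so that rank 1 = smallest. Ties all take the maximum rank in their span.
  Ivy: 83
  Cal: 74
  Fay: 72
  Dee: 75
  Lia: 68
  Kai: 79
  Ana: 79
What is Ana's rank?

Sorted (ascending): 68, 72, 74, 75, 79, 79, 83
The 2 values of 79 occupy positions 5–6 → each gets rank 6.
Ana has value 79 → rank 6.

6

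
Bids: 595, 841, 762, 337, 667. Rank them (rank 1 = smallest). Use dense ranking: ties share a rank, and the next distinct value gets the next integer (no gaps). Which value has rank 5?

841

Sorted (ascending): 337, 595, 667, 762, 841
No ties — each value takes its position as its rank.
Rank 5 → value 841.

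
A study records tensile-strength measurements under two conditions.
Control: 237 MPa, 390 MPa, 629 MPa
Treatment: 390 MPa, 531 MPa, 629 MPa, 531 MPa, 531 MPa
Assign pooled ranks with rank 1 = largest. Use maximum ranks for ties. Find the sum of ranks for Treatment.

Sorted (descending): 629, 629, 531, 531, 531, 390, 390, 237
The 2 values of 629 occupy positions 1–2 → each gets rank 2.
The 3 values of 531 occupy positions 3–5 → each gets rank 5.
The 2 values of 390 occupy positions 6–7 → each gets rank 7.
Treatment values → pooled ranks: 390→7, 531→5, 629→2, 531→5, 531→5
Rank sum = 7 + 5 + 2 + 5 + 5 = 24

24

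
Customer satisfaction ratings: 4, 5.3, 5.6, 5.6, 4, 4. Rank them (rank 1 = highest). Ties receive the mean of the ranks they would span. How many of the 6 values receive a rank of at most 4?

Sorted (descending): 5.6, 5.6, 5.3, 4, 4, 4
The 2 values of 5.6 occupy positions 1–2 → average rank (1+2)/2 = 1.5.
The 3 values of 4 occupy positions 4–6 → average rank 5.
Ranks ≤ 4: {1.5, 1.5, 3} → 3 values.

3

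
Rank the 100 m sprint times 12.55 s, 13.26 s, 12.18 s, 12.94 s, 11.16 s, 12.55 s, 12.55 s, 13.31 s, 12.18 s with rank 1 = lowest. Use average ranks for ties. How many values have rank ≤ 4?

Sorted (ascending): 11.16, 12.18, 12.18, 12.55, 12.55, 12.55, 12.94, 13.26, 13.31
The 2 values of 12.18 occupy positions 2–3 → average rank (2+3)/2 = 2.5.
The 3 values of 12.55 occupy positions 4–6 → average rank 5.
Ranks ≤ 4: {1, 2.5, 2.5} → 3 values.

3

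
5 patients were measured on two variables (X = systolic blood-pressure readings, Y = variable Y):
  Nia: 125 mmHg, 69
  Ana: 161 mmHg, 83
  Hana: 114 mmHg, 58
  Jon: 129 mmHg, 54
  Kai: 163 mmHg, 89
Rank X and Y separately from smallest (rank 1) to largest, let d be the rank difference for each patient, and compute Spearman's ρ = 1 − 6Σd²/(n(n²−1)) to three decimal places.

Ranks of variable 1: 2, 4, 1, 3, 5
Ranks of variable 2: 3, 4, 2, 1, 5
d = r₁ − r₂: -1, 0, -1, 2, 0
d²: 1, 0, 1, 4, 0; Σd² = 6
ρ = 1 − 6·6/(5·24) = 1 − 36/120 = 0.700

0.700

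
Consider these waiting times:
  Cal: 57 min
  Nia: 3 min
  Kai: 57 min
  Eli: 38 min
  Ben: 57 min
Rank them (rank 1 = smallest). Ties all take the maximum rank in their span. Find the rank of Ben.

5

Sorted (ascending): 3, 38, 57, 57, 57
The 3 values of 57 occupy positions 3–5 → each gets rank 5.
Ben has value 57 min → rank 5.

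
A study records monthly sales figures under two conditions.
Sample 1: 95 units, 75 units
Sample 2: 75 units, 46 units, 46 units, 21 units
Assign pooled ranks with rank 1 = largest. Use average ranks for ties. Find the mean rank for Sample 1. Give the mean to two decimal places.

Sorted (descending): 95, 75, 75, 46, 46, 21
The 2 values of 75 occupy positions 2–3 → average rank (2+3)/2 = 2.5.
The 2 values of 46 occupy positions 4–5 → average rank (4+5)/2 = 4.5.
Sample 1 values → pooled ranks: 95→1, 75→2.5
Mean rank = (1 + 2.5) / 2 = 1.75

1.75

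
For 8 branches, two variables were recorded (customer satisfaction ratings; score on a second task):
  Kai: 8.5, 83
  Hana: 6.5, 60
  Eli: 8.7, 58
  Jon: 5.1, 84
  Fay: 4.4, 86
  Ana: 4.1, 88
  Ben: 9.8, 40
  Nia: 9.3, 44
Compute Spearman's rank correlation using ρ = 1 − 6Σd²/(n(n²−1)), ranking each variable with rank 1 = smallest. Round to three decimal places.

-0.976

Ranks of variable 1: 5, 4, 6, 3, 2, 1, 8, 7
Ranks of variable 2: 5, 4, 3, 6, 7, 8, 1, 2
d = r₁ − r₂: 0, 0, 3, -3, -5, -7, 7, 5
d²: 0, 0, 9, 9, 25, 49, 49, 25; Σd² = 166
ρ = 1 − 6·166/(8·63) = 1 − 996/504 = -0.976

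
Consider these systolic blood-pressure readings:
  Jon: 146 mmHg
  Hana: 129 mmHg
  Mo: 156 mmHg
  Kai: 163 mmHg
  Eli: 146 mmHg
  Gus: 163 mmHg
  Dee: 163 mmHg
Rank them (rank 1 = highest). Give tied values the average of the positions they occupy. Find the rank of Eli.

Sorted (descending): 163, 163, 163, 156, 146, 146, 129
The 3 values of 163 occupy positions 1–3 → average rank 2.
The 2 values of 146 occupy positions 5–6 → average rank (5+6)/2 = 5.5.
Eli has value 146 mmHg → rank 5.5.

5.5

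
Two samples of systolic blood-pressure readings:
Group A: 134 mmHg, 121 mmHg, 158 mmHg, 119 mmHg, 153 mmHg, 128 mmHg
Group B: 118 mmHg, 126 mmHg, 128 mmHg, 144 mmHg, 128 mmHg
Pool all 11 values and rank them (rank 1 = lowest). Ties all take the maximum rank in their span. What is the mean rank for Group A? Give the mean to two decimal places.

Sorted (ascending): 118, 119, 121, 126, 128, 128, 128, 134, 144, 153, 158
The 3 values of 128 occupy positions 5–7 → each gets rank 7.
Group A values → pooled ranks: 134→8, 121→3, 158→11, 119→2, 153→10, 128→7
Mean rank = (8 + 3 + 11 + 2 + 10 + 7) / 6 = 6.83

6.83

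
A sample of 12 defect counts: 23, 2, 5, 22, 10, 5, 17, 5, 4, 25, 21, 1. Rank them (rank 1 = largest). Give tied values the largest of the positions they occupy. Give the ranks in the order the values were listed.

Sorted (descending): 25, 23, 22, 21, 17, 10, 5, 5, 5, 4, 2, 1
The 3 values of 5 occupy positions 7–9 → each gets rank 9.

2, 11, 9, 3, 6, 9, 5, 9, 10, 1, 4, 12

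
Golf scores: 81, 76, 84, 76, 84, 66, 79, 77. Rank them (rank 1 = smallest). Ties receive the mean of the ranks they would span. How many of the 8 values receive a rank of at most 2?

Sorted (ascending): 66, 76, 76, 77, 79, 81, 84, 84
The 2 values of 76 occupy positions 2–3 → average rank (2+3)/2 = 2.5.
The 2 values of 84 occupy positions 7–8 → average rank (7+8)/2 = 7.5.
Ranks ≤ 2: {1} → 1 value.

1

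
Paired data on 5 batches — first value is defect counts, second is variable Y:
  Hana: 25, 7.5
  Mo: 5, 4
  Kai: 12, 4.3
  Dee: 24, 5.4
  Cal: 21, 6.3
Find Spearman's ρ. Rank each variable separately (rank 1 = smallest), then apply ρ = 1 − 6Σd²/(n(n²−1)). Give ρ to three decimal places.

Ranks of variable 1: 5, 1, 2, 4, 3
Ranks of variable 2: 5, 1, 2, 3, 4
d = r₁ − r₂: 0, 0, 0, 1, -1
d²: 0, 0, 0, 1, 1; Σd² = 2
ρ = 1 − 6·2/(5·24) = 1 − 12/120 = 0.900

0.900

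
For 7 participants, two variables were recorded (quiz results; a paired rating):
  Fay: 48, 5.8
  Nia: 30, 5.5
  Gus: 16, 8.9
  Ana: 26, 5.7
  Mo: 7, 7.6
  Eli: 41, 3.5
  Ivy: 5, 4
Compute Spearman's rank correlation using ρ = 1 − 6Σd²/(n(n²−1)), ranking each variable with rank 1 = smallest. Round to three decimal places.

-0.179

Ranks of variable 1: 7, 5, 3, 4, 2, 6, 1
Ranks of variable 2: 5, 3, 7, 4, 6, 1, 2
d = r₁ − r₂: 2, 2, -4, 0, -4, 5, -1
d²: 4, 4, 16, 0, 16, 25, 1; Σd² = 66
ρ = 1 − 6·66/(7·48) = 1 − 396/336 = -0.179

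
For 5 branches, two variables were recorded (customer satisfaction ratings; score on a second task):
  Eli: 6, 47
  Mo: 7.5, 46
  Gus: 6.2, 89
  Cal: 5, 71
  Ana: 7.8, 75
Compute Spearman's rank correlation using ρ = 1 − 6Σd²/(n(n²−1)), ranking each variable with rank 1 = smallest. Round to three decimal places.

0.100

Ranks of variable 1: 2, 4, 3, 1, 5
Ranks of variable 2: 2, 1, 5, 3, 4
d = r₁ − r₂: 0, 3, -2, -2, 1
d²: 0, 9, 4, 4, 1; Σd² = 18
ρ = 1 − 6·18/(5·24) = 1 − 108/120 = 0.100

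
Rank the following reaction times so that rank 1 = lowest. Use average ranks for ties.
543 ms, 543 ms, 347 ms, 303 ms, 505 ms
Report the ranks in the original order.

4.5, 4.5, 2, 1, 3

Sorted (ascending): 303, 347, 505, 543, 543
The 2 values of 543 occupy positions 4–5 → average rank (4+5)/2 = 4.5.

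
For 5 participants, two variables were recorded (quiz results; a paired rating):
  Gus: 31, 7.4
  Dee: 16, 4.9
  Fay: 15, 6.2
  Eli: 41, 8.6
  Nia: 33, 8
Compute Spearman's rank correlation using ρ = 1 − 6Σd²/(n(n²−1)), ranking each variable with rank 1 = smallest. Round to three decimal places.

0.900

Ranks of variable 1: 3, 2, 1, 5, 4
Ranks of variable 2: 3, 1, 2, 5, 4
d = r₁ − r₂: 0, 1, -1, 0, 0
d²: 0, 1, 1, 0, 0; Σd² = 2
ρ = 1 − 6·2/(5·24) = 1 − 12/120 = 0.900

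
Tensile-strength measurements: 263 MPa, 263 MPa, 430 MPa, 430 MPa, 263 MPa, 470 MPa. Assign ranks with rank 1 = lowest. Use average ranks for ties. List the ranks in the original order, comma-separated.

Sorted (ascending): 263, 263, 263, 430, 430, 470
The 3 values of 263 occupy positions 1–3 → average rank 2.
The 2 values of 430 occupy positions 4–5 → average rank (4+5)/2 = 4.5.

2, 2, 4.5, 4.5, 2, 6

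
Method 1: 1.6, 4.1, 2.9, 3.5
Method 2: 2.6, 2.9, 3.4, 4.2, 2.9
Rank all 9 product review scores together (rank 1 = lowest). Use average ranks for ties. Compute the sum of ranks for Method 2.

Sorted (ascending): 1.6, 2.6, 2.9, 2.9, 2.9, 3.4, 3.5, 4.1, 4.2
The 3 values of 2.9 occupy positions 3–5 → average rank 4.
Method 2 values → pooled ranks: 2.6→2, 2.9→4, 3.4→6, 4.2→9, 2.9→4
Rank sum = 2 + 4 + 6 + 9 + 4 = 25

25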